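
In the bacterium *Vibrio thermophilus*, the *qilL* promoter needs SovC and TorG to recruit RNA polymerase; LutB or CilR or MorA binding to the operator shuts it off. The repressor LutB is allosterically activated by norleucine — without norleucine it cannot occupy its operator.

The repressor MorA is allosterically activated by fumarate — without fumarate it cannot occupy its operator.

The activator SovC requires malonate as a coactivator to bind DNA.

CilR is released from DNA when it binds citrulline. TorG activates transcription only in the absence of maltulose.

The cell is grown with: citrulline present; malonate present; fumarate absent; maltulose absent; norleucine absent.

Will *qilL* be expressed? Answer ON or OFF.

ON

Malonate is present, so SovC is active.
Norleucine is absent, so LutB is inactive.
Citrulline is present, so CilR is inactive.
Fumarate is absent, so MorA is inactive.
Maltulose is absent, so TorG is active.
No repressor is bound and SovC and TorG are active, so *qilL* is transcribed.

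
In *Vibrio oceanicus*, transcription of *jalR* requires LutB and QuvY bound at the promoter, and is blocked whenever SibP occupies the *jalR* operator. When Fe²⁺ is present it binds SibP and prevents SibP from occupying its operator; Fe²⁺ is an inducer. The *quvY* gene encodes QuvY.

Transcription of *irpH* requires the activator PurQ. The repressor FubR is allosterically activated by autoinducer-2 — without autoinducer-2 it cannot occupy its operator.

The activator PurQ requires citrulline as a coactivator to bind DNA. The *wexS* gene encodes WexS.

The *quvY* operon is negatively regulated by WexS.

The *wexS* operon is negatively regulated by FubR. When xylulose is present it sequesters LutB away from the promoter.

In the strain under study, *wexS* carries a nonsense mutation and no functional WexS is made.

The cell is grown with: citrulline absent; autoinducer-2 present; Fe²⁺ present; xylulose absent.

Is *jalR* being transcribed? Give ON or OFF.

Xylulose is absent, so LutB is active.
WexS is non-functional in this strain, so it has no effect.
With no repressor bound, *quvY* is transcribed.
So QuvY is produced and active.
Fe²⁺ is present, so SibP is inactive.
No repressor is bound and LutB and QuvY are active, so *jalR* is transcribed.

ON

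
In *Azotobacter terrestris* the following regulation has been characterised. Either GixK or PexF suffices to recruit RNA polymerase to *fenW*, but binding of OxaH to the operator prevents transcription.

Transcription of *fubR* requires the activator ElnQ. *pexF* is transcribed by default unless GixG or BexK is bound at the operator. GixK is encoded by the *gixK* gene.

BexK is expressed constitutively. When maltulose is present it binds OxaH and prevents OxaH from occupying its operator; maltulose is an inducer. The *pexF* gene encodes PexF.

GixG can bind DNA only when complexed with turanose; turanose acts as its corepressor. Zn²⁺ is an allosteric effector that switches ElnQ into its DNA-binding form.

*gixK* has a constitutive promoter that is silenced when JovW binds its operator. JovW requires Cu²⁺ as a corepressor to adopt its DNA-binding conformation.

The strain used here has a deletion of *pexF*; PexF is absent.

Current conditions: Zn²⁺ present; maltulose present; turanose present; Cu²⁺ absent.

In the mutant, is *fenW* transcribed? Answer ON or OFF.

ON

Cu²⁺ is absent, so JovW is inactive.
With no repressor bound, *gixK* is transcribed.
So GixK is produced and active.
PexF is non-functional in this strain, so it has no effect.
Maltulose is present, so OxaH is inactive.
Activator GixK is present, so *fenW* is transcribed.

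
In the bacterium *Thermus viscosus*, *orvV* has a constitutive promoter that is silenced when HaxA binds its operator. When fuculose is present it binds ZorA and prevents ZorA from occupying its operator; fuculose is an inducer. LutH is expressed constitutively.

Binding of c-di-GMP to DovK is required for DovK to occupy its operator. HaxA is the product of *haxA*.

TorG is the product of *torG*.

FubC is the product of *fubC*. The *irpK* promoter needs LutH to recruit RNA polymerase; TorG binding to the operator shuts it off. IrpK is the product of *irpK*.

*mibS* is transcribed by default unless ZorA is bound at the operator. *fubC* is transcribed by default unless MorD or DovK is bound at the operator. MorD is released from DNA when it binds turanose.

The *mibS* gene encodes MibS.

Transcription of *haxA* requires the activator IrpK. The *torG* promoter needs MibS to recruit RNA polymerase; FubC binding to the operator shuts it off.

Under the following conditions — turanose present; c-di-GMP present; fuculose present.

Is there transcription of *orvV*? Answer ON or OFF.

ON

Fuculose is present, so ZorA is inactive.
With no repressor bound, *mibS* is transcribed.
So MibS is produced and active.
Turanose is present, so MorD is inactive.
c-di-GMP is present, so DovK is active.
With repressor DovK bound, *fubC* is not transcribed.
So FubC is not produced.
No repressor is bound and MibS is active, so *torG* is transcribed.
So TorG is produced and active.
LutH is produced constitutively and is active.
With repressor TorG bound, *irpK* is not transcribed.
So IrpK is not produced.
Required activator IrpK is absent, so *haxA* is not transcribed.
So HaxA is not produced.
With no repressor bound, *orvV* is transcribed.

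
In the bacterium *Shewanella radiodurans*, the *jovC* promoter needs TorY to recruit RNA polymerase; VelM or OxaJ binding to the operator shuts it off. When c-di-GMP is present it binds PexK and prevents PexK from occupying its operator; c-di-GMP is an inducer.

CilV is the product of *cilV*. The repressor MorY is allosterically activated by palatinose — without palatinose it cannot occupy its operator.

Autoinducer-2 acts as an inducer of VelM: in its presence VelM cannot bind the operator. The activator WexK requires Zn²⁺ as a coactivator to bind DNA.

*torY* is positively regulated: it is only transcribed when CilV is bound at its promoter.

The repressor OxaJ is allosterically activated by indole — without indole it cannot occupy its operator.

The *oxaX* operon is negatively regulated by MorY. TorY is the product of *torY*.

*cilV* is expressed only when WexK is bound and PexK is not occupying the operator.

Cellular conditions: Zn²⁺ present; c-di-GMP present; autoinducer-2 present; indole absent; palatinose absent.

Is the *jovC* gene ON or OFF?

c-di-GMP is present, so PexK is inactive.
Zn²⁺ is present, so WexK is active.
No repressor is bound and WexK is active, so *cilV* is transcribed.
So CilV is produced and active.
No repressor is bound and CilV is active, so *torY* is transcribed.
So TorY is produced and active.
Autoinducer-2 is present, so VelM is inactive.
Indole is absent, so OxaJ is inactive.
No repressor is bound and TorY is active, so *jovC* is transcribed.

ON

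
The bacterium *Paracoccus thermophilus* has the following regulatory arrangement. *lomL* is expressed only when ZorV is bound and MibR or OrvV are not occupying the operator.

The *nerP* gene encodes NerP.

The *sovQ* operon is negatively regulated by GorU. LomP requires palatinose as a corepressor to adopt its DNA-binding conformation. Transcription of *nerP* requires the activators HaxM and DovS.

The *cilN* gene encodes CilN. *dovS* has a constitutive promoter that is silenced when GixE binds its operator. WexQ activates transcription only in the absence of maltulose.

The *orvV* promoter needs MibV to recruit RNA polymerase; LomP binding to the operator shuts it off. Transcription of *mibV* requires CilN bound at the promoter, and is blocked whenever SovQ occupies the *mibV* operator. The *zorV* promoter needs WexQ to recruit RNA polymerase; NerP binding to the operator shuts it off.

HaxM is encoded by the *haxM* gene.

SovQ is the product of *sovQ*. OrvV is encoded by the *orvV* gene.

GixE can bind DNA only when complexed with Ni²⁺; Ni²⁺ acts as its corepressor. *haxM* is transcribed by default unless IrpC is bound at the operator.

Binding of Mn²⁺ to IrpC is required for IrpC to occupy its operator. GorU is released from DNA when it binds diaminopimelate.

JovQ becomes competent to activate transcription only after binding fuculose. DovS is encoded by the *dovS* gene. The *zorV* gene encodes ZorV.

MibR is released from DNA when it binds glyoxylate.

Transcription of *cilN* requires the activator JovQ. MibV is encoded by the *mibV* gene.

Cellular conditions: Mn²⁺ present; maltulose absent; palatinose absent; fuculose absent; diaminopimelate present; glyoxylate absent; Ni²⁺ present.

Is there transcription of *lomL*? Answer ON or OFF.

Glyoxylate is absent, so MibR is active.
Fuculose is absent, so JovQ is inactive.
Required activator JovQ is absent, so *cilN* is not transcribed.
So CilN is not produced.
Diaminopimelate is present, so GorU is inactive.
With no repressor bound, *sovQ* is transcribed.
So SovQ is produced and active.
With repressor SovQ bound, *mibV* is not transcribed.
So MibV is not produced.
Palatinose is absent, so LomP is inactive.
Required activator MibV is absent, so *orvV* is not transcribed.
So OrvV is not produced.
Maltulose is absent, so WexQ is active.
Mn²⁺ is present, so IrpC is active.
With repressor IrpC bound, *haxM* is not transcribed.
So HaxM is not produced.
Ni²⁺ is present, so GixE is active.
With repressor GixE bound, *dovS* is not transcribed.
So DovS is not produced.
Required activator HaxM is absent, so *nerP* is not transcribed.
So NerP is not produced.
No repressor is bound and WexQ is active, so *zorV* is transcribed.
So ZorV is produced and active.
With repressor MibR bound, *lomL* is not transcribed.

OFF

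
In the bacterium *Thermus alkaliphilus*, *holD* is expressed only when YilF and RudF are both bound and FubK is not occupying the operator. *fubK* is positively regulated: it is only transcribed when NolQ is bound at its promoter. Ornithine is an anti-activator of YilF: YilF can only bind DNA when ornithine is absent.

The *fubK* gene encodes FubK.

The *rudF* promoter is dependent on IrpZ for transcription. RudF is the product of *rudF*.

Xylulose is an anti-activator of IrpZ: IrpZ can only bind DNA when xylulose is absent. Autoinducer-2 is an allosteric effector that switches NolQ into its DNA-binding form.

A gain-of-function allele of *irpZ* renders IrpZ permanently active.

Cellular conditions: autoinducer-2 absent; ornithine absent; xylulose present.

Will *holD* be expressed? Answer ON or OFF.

Ornithine is absent, so YilF is active.
Autoinducer-2 is absent, so NolQ is inactive.
Required activator NolQ is absent, so *fubK* is not transcribed.
So FubK is not produced.
IrpZ is constitutively active in this strain.
No repressor is bound and IrpZ is active, so *rudF* is transcribed.
So RudF is produced and active.
No repressor is bound and YilF and RudF are active, so *holD* is transcribed.

ON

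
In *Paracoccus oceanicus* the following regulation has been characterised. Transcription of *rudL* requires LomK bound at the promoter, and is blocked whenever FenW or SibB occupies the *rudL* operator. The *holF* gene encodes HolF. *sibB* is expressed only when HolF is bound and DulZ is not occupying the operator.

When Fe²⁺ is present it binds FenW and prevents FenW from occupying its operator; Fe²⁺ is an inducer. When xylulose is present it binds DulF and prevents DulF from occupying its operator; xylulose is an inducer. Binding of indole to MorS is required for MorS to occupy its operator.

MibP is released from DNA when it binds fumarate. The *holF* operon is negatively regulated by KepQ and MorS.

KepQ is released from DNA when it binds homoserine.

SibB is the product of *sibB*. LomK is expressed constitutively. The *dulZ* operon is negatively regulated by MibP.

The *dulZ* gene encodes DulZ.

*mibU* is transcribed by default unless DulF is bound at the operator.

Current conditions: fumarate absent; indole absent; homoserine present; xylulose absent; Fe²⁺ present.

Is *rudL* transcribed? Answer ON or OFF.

LomK is produced constitutively and is active.
Fe²⁺ is present, so FenW is inactive.
Homoserine is present, so KepQ is inactive.
Indole is absent, so MorS is inactive.
With no repressor bound, *holF* is transcribed.
So HolF is produced and active.
Fumarate is absent, so MibP is active.
With repressor MibP bound, *dulZ* is not transcribed.
So DulZ is not produced.
No repressor is bound and HolF is active, so *sibB* is transcribed.
So SibB is produced and active.
With repressor SibB bound, *rudL* is not transcribed.

OFF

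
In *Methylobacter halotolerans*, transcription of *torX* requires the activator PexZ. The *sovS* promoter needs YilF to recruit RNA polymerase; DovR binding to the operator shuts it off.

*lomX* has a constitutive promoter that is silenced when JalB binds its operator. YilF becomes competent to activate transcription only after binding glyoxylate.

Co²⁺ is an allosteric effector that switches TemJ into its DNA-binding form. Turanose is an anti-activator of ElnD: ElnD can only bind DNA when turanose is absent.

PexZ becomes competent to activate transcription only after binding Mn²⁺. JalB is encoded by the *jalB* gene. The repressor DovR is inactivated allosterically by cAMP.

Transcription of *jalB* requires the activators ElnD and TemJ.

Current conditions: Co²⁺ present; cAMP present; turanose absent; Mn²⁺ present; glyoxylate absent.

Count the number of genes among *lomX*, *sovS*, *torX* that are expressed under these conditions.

Turanose is absent, so ElnD is active.
Co²⁺ is present, so TemJ is active.
No repressor is bound and ElnD and TemJ are active, so *jalB* is transcribed.
So JalB is produced and active.
With repressor JalB bound, *lomX* is not transcribed.
→ *lomX* is OFF.
cAMP is present, so DovR is inactive.
Glyoxylate is absent, so YilF is inactive.
Required activator YilF is absent, so *sovS* is not transcribed.
→ *sovS* is OFF.
Mn²⁺ is present, so PexZ is active.
No repressor is bound and PexZ is active, so *torX* is transcribed.
→ *torX* is ON.
1 of the 3 genes is transcribed.

1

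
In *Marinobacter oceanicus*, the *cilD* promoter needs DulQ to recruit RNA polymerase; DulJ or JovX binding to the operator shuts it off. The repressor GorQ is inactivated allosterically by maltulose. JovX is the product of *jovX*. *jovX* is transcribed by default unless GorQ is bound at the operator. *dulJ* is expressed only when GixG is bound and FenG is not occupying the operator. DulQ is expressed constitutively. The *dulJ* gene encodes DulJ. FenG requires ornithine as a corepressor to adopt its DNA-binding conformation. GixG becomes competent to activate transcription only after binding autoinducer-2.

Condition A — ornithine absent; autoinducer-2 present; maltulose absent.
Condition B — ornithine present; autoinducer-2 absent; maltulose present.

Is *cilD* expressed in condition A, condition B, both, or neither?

neither

Condition A:
Ornithine is absent, so FenG is inactive.
Autoinducer-2 is present, so GixG is active.
No repressor is bound and GixG is active, so *dulJ* is transcribed.
So DulJ is produced and active.
Maltulose is absent, so GorQ is active.
With repressor GorQ bound, *jovX* is not transcribed.
So JovX is not produced.
DulQ is produced constitutively and is active.
With repressor DulJ bound, *cilD* is not transcribed.
→ *cilD* is OFF in A.
Condition B:
Ornithine is present, so FenG is active.
Autoinducer-2 is absent, so GixG is inactive.
With repressor FenG bound, *dulJ* is not transcribed.
So DulJ is not produced.
Maltulose is present, so GorQ is inactive.
With no repressor bound, *jovX* is transcribed.
So JovX is produced and active.
DulQ is produced constitutively and is active.
With repressor JovX bound, *cilD* is not transcribed.
→ *cilD* is OFF in B.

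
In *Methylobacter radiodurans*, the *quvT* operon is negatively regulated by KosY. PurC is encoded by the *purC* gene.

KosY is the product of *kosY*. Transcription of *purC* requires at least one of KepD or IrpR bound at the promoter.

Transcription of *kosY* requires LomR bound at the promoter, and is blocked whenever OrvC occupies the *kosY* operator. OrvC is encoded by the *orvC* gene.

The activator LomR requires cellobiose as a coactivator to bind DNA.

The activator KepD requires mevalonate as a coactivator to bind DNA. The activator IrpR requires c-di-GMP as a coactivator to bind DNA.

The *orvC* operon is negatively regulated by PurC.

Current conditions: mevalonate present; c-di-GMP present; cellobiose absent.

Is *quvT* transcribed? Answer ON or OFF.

Mevalonate is present, so KepD is active.
c-di-GMP is present, so IrpR is active.
Activator KepD is present, so *purC* is transcribed.
So PurC is produced and active.
With repressor PurC bound, *orvC* is not transcribed.
So OrvC is not produced.
Cellobiose is absent, so LomR is inactive.
Required activator LomR is absent, so *kosY* is not transcribed.
So KosY is not produced.
With no repressor bound, *quvT* is transcribed.

ON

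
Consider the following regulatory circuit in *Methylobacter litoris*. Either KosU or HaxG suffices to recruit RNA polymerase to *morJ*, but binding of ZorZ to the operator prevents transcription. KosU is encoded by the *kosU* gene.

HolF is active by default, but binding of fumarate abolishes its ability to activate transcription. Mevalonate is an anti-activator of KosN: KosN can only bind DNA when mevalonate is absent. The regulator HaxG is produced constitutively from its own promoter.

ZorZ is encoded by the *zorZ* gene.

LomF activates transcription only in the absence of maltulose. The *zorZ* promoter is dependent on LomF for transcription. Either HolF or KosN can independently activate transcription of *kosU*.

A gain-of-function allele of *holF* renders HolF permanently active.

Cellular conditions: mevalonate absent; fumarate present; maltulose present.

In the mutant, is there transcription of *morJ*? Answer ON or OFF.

Maltulose is present, so LomF is inactive.
Required activator LomF is absent, so *zorZ* is not transcribed.
So ZorZ is not produced.
HolF is constitutively active in this strain.
Mevalonate is absent, so KosN is active.
Activator HolF is present, so *kosU* is transcribed.
So KosU is produced and active.
HaxG is produced constitutively and is active.
Activator KosU is present, so *morJ* is transcribed.

ON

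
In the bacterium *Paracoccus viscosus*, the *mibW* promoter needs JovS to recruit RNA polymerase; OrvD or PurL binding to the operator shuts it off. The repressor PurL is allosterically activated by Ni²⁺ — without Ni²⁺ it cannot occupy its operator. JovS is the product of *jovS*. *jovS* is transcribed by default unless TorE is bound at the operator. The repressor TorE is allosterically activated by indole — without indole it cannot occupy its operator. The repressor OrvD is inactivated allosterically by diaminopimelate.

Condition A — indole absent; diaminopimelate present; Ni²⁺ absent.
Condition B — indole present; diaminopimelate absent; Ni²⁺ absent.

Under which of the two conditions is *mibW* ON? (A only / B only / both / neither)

Condition A:
Indole is absent, so TorE is inactive.
With no repressor bound, *jovS* is transcribed.
So JovS is produced and active.
Diaminopimelate is present, so OrvD is inactive.
Ni²⁺ is absent, so PurL is inactive.
No repressor is bound and JovS is active, so *mibW* is transcribed.
→ *mibW* is ON in A.
Condition B:
Indole is present, so TorE is active.
With repressor TorE bound, *jovS* is not transcribed.
So JovS is not produced.
Diaminopimelate is absent, so OrvD is active.
Ni²⁺ is absent, so PurL is inactive.
With repressor OrvD bound, *mibW* is not transcribed.
→ *mibW* is OFF in B.

A only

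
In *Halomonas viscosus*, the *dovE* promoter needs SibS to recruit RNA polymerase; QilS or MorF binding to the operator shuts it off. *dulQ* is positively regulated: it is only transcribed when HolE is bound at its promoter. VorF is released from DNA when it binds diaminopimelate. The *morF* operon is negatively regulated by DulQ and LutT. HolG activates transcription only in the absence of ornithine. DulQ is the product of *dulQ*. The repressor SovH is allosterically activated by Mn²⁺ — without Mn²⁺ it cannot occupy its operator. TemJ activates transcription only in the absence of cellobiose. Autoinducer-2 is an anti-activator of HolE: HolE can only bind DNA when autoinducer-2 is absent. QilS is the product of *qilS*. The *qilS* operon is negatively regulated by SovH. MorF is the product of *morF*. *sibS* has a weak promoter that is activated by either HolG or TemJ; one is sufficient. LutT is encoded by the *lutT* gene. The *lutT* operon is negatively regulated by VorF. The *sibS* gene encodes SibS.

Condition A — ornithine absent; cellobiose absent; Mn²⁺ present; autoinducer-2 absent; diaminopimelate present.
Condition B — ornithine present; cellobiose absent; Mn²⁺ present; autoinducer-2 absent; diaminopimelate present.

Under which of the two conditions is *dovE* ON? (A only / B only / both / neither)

Condition A:
Ornithine is absent, so HolG is active.
Cellobiose is absent, so TemJ is active.
Activator HolG is present, so *sibS* is transcribed.
So SibS is produced and active.
Mn²⁺ is present, so SovH is active.
With repressor SovH bound, *qilS* is not transcribed.
So QilS is not produced.
Autoinducer-2 is absent, so HolE is active.
No repressor is bound and HolE is active, so *dulQ* is transcribed.
So DulQ is produced and active.
Diaminopimelate is present, so VorF is inactive.
With no repressor bound, *lutT* is transcribed.
So LutT is produced and active.
With repressor DulQ bound, *morF* is not transcribed.
So MorF is not produced.
No repressor is bound and SibS is active, so *dovE* is transcribed.
→ *dovE* is ON in A.
Condition B:
Ornithine is present, so HolG is inactive.
Cellobiose is absent, so TemJ is active.
Activator TemJ is present, so *sibS* is transcribed.
So SibS is produced and active.
Mn²⁺ is present, so SovH is active.
With repressor SovH bound, *qilS* is not transcribed.
So QilS is not produced.
Autoinducer-2 is absent, so HolE is active.
No repressor is bound and HolE is active, so *dulQ* is transcribed.
So DulQ is produced and active.
Diaminopimelate is present, so VorF is inactive.
With no repressor bound, *lutT* is transcribed.
So LutT is produced and active.
With repressor DulQ bound, *morF* is not transcribed.
So MorF is not produced.
No repressor is bound and SibS is active, so *dovE* is transcribed.
→ *dovE* is ON in B.

both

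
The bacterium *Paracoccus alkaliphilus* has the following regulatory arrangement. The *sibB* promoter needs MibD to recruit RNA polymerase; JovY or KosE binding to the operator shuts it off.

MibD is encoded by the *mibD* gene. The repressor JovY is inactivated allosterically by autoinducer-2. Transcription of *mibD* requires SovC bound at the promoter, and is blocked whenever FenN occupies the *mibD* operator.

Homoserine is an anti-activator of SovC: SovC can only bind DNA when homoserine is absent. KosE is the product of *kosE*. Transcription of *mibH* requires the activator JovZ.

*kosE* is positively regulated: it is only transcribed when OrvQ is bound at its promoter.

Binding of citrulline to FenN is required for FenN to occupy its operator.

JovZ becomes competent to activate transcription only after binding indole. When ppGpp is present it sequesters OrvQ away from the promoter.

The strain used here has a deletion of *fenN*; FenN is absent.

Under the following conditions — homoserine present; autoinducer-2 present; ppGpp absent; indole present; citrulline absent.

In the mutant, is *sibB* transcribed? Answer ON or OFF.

Autoinducer-2 is present, so JovY is inactive.
ppGpp is absent, so OrvQ is active.
No repressor is bound and OrvQ is active, so *kosE* is transcribed.
So KosE is produced and active.
Homoserine is present, so SovC is inactive.
FenN is non-functional in this strain, so it has no effect.
Required activator SovC is absent, so *mibD* is not transcribed.
So MibD is not produced.
With repressor KosE bound, *sibB* is not transcribed.

OFF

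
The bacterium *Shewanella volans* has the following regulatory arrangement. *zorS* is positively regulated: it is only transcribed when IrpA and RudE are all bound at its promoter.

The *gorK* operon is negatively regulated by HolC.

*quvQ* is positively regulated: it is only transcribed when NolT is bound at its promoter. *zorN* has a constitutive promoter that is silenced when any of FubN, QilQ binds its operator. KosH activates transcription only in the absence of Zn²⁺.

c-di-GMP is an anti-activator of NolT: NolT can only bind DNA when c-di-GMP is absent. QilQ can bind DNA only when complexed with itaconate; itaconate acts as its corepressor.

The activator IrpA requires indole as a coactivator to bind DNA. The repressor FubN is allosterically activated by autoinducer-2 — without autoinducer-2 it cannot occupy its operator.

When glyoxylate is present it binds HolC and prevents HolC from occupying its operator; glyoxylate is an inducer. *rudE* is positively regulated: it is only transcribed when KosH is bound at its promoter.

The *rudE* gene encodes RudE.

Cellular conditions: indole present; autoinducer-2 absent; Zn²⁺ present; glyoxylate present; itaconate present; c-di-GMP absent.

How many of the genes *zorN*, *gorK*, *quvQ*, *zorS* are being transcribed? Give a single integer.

Autoinducer-2 is absent, so FubN is inactive.
Itaconate is present, so QilQ is active.
With repressor QilQ bound, *zorN* is not transcribed.
→ *zorN* is OFF.
Glyoxylate is present, so HolC is inactive.
With no repressor bound, *gorK* is transcribed.
→ *gorK* is ON.
c-di-GMP is absent, so NolT is active.
No repressor is bound and NolT is active, so *quvQ* is transcribed.
→ *quvQ* is ON.
Indole is present, so IrpA is active.
Zn²⁺ is present, so KosH is inactive.
Required activator KosH is absent, so *rudE* is not transcribed.
So RudE is not produced.
Required activator RudE is absent, so *zorS* is not transcribed.
→ *zorS* is OFF.
2 of the 4 genes are transcribed.

2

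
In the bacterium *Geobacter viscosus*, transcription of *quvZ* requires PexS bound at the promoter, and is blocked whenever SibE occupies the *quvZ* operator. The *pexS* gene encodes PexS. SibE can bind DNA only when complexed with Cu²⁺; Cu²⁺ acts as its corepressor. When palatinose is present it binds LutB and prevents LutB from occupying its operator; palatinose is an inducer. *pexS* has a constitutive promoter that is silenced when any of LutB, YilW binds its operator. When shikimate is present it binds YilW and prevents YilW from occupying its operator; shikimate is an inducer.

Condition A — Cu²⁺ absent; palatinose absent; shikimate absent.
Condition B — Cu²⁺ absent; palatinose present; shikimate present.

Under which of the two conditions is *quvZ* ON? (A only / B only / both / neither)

Condition A:
Cu²⁺ is absent, so SibE is inactive.
Palatinose is absent, so LutB is active.
Shikimate is absent, so YilW is active.
With repressor LutB bound, *pexS* is not transcribed.
So PexS is not produced.
Required activator PexS is absent, so *quvZ* is not transcribed.
→ *quvZ* is OFF in A.
Condition B:
Cu²⁺ is absent, so SibE is inactive.
Palatinose is present, so LutB is inactive.
Shikimate is present, so YilW is inactive.
With no repressor bound, *pexS* is transcribed.
So PexS is produced and active.
No repressor is bound and PexS is active, so *quvZ* is transcribed.
→ *quvZ* is ON in B.

B only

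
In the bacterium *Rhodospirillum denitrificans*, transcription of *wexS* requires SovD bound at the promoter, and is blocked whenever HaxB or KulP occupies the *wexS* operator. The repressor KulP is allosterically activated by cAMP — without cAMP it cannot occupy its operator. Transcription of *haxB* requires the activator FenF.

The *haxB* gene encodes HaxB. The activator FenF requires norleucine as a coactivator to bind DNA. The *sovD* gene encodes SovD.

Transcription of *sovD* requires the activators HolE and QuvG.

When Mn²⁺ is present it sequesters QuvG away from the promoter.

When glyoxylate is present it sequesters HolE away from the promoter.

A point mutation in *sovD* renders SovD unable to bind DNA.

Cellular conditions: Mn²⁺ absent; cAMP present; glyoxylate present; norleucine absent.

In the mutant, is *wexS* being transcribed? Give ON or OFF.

Norleucine is absent, so FenF is inactive.
Required activator FenF is absent, so *haxB* is not transcribed.
So HaxB is not produced.
cAMP is present, so KulP is active.
SovD is non-functional in this strain, so it has no effect.
With repressor KulP bound, *wexS* is not transcribed.

OFF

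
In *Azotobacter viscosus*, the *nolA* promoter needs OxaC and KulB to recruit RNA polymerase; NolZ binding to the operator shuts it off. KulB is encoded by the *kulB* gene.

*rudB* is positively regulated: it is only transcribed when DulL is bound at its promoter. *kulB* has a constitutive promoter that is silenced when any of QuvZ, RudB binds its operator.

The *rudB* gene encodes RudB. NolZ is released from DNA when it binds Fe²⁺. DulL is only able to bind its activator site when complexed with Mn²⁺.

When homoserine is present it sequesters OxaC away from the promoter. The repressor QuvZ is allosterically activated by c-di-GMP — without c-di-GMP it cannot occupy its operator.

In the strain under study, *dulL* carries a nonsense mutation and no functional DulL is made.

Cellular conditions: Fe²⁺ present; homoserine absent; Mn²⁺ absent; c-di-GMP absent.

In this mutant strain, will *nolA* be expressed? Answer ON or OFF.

Homoserine is absent, so OxaC is active.
c-di-GMP is absent, so QuvZ is inactive.
DulL is non-functional in this strain, so it has no effect.
Required activator DulL is absent, so *rudB* is not transcribed.
So RudB is not produced.
With no repressor bound, *kulB* is transcribed.
So KulB is produced and active.
Fe²⁺ is present, so NolZ is inactive.
No repressor is bound and OxaC and KulB are active, so *nolA* is transcribed.

ON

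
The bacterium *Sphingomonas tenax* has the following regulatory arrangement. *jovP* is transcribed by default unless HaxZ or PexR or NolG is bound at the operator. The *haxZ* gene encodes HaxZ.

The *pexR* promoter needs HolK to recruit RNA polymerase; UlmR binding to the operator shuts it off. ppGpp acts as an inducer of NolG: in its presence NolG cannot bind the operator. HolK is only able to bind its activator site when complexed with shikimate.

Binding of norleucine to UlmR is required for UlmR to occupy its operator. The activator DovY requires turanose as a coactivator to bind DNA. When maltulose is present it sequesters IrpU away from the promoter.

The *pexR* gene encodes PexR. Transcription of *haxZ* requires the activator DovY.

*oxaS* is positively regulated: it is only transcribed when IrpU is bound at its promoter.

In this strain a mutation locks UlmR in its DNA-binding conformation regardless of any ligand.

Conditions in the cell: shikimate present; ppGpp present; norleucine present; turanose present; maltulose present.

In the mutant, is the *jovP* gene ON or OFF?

OFF

Turanose is present, so DovY is active.
No repressor is bound and DovY is active, so *haxZ* is transcribed.
So HaxZ is produced and active.
UlmR is constitutively active in this strain.
Shikimate is present, so HolK is active.
With repressor UlmR bound, *pexR* is not transcribed.
So PexR is not produced.
ppGpp is present, so NolG is inactive.
With repressor HaxZ bound, *jovP* is not transcribed.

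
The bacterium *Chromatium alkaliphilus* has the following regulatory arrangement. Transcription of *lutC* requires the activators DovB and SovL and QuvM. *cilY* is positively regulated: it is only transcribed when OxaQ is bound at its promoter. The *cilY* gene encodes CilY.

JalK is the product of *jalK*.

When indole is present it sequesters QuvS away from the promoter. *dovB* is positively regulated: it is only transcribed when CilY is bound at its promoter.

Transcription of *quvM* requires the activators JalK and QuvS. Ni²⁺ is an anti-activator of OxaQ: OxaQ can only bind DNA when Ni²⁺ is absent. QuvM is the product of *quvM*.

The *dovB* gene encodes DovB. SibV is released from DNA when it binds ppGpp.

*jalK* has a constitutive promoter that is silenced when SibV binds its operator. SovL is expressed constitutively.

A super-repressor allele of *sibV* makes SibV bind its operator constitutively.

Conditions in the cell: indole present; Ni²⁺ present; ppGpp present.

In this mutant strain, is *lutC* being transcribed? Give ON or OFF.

OFF

Ni²⁺ is present, so OxaQ is inactive.
Required activator OxaQ is absent, so *cilY* is not transcribed.
So CilY is not produced.
Required activator CilY is absent, so *dovB* is not transcribed.
So DovB is not produced.
SovL is produced constitutively and is active.
SibV is constitutively active in this strain.
With repressor SibV bound, *jalK* is not transcribed.
So JalK is not produced.
Indole is present, so QuvS is inactive.
Required activator JalK is absent, so *quvM* is not transcribed.
So QuvM is not produced.
Required activator DovB is absent, so *lutC* is not transcribed.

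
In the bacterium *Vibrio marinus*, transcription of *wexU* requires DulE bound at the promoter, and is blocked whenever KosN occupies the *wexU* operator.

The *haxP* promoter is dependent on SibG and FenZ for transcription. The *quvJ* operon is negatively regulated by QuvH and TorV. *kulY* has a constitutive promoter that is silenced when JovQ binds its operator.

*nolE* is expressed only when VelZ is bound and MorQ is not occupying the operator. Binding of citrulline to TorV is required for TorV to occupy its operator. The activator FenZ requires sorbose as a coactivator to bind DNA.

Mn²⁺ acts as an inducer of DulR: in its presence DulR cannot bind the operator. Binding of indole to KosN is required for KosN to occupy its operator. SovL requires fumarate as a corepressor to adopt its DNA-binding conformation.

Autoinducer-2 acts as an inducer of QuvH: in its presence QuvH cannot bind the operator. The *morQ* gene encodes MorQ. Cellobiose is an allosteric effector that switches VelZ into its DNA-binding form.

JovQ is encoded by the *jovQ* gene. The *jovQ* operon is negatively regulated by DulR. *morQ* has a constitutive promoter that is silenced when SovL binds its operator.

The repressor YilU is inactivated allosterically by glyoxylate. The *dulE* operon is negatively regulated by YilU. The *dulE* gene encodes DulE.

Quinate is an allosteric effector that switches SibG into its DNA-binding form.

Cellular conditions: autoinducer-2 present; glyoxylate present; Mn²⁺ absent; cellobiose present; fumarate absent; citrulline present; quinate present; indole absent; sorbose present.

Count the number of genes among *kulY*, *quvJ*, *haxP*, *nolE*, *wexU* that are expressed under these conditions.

Mn²⁺ is absent, so DulR is active.
With repressor DulR bound, *jovQ* is not transcribed.
So JovQ is not produced.
With no repressor bound, *kulY* is transcribed.
→ *kulY* is ON.
Autoinducer-2 is present, so QuvH is inactive.
Citrulline is present, so TorV is active.
With repressor TorV bound, *quvJ* is not transcribed.
→ *quvJ* is OFF.
Quinate is present, so SibG is active.
Sorbose is present, so FenZ is active.
No repressor is bound and SibG and FenZ are active, so *haxP* is transcribed.
→ *haxP* is ON.
Cellobiose is present, so VelZ is active.
Fumarate is absent, so SovL is inactive.
With no repressor bound, *morQ* is transcribed.
So MorQ is produced and active.
With repressor MorQ bound, *nolE* is not transcribed.
→ *nolE* is OFF.
Glyoxylate is present, so YilU is inactive.
With no repressor bound, *dulE* is transcribed.
So DulE is produced and active.
Indole is absent, so KosN is inactive.
No repressor is bound and DulE is active, so *wexU* is transcribed.
→ *wexU* is ON.
3 of the 5 genes are transcribed.

3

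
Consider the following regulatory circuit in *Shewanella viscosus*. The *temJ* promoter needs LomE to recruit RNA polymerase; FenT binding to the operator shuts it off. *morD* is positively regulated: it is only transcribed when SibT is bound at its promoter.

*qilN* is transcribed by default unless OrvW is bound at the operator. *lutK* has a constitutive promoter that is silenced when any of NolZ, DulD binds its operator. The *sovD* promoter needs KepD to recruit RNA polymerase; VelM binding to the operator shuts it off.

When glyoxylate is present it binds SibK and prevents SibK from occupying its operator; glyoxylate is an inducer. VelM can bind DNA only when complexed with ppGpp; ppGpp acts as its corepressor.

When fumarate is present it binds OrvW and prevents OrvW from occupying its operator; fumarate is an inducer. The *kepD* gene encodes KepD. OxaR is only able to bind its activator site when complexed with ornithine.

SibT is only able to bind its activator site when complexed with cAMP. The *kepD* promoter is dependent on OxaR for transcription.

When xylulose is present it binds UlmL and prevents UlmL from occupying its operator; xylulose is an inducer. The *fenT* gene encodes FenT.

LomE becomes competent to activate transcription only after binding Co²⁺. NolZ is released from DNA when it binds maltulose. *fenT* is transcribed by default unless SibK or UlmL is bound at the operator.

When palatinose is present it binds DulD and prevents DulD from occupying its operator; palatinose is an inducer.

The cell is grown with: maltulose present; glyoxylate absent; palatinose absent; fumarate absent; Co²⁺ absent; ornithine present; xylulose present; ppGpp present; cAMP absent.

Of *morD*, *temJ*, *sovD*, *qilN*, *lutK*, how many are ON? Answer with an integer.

0

cAMP is absent, so SibT is inactive.
Required activator SibT is absent, so *morD* is not transcribed.
→ *morD* is OFF.
Glyoxylate is absent, so SibK is active.
Xylulose is present, so UlmL is inactive.
With repressor SibK bound, *fenT* is not transcribed.
So FenT is not produced.
Co²⁺ is absent, so LomE is inactive.
Required activator LomE is absent, so *temJ* is not transcribed.
→ *temJ* is OFF.
ppGpp is present, so VelM is active.
Ornithine is present, so OxaR is active.
No repressor is bound and OxaR is active, so *kepD* is transcribed.
So KepD is produced and active.
With repressor VelM bound, *sovD* is not transcribed.
→ *sovD* is OFF.
Fumarate is absent, so OrvW is active.
With repressor OrvW bound, *qilN* is not transcribed.
→ *qilN* is OFF.
Maltulose is present, so NolZ is inactive.
Palatinose is absent, so DulD is active.
With repressor DulD bound, *lutK* is not transcribed.
→ *lutK* is OFF.
0 of the 5 genes are transcribed.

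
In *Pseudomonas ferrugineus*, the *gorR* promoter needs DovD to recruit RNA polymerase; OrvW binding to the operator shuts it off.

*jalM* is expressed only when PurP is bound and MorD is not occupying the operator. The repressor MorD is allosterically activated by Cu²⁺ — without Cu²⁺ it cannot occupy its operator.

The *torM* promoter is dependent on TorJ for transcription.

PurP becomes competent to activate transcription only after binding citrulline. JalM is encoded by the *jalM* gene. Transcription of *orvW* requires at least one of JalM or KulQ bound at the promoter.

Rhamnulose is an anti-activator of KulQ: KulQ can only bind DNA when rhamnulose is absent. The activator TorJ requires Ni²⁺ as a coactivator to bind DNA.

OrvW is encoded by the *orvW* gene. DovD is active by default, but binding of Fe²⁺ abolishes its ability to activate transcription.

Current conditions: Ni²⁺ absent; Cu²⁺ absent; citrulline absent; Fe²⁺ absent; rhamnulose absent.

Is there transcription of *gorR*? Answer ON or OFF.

Citrulline is absent, so PurP is inactive.
Cu²⁺ is absent, so MorD is inactive.
Required activator PurP is absent, so *jalM* is not transcribed.
So JalM is not produced.
Rhamnulose is absent, so KulQ is active.
Activator KulQ is present, so *orvW* is transcribed.
So OrvW is produced and active.
Fe²⁺ is absent, so DovD is active.
With repressor OrvW bound, *gorR* is not transcribed.

OFF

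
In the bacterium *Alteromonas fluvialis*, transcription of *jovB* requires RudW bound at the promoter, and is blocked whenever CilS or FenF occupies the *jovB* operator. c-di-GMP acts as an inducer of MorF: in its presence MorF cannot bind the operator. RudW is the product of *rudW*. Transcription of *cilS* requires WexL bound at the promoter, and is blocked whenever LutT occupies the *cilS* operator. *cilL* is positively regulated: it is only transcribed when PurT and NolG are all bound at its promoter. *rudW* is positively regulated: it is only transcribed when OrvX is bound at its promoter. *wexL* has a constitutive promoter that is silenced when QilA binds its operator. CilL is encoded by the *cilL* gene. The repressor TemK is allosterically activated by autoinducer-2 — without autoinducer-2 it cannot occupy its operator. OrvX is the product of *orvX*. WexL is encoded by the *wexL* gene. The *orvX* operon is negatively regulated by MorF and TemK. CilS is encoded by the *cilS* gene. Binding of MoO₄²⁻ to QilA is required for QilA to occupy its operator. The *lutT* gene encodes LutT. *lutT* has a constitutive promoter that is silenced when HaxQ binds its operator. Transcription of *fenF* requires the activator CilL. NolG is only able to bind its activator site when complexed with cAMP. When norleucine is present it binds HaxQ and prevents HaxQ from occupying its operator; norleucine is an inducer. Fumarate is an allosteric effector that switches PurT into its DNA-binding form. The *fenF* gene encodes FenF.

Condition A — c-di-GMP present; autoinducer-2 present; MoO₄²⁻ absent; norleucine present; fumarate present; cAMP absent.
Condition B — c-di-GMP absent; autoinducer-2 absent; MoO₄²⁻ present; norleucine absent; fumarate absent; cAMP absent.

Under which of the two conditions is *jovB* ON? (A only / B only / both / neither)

neither

Condition A:
c-di-GMP is present, so MorF is inactive.
Autoinducer-2 is present, so TemK is active.
With repressor TemK bound, *orvX* is not transcribed.
So OrvX is not produced.
Required activator OrvX is absent, so *rudW* is not transcribed.
So RudW is not produced.
MoO₄²⁻ is absent, so QilA is inactive.
With no repressor bound, *wexL* is transcribed.
So WexL is produced and active.
Norleucine is present, so HaxQ is inactive.
With no repressor bound, *lutT* is transcribed.
So LutT is produced and active.
With repressor LutT bound, *cilS* is not transcribed.
So CilS is not produced.
Fumarate is present, so PurT is active.
cAMP is absent, so NolG is inactive.
Required activator NolG is absent, so *cilL* is not transcribed.
So CilL is not produced.
Required activator CilL is absent, so *fenF* is not transcribed.
So FenF is not produced.
Required activator RudW is absent, so *jovB* is not transcribed.
→ *jovB* is OFF in A.
Condition B:
c-di-GMP is absent, so MorF is active.
Autoinducer-2 is absent, so TemK is inactive.
With repressor MorF bound, *orvX* is not transcribed.
So OrvX is not produced.
Required activator OrvX is absent, so *rudW* is not transcribed.
So RudW is not produced.
MoO₄²⁻ is present, so QilA is active.
With repressor QilA bound, *wexL* is not transcribed.
So WexL is not produced.
Norleucine is absent, so HaxQ is active.
With repressor HaxQ bound, *lutT* is not transcribed.
So LutT is not produced.
Required activator WexL is absent, so *cilS* is not transcribed.
So CilS is not produced.
Fumarate is absent, so PurT is inactive.
cAMP is absent, so NolG is inactive.
Required activator PurT is absent, so *cilL* is not transcribed.
So CilL is not produced.
Required activator CilL is absent, so *fenF* is not transcribed.
So FenF is not produced.
Required activator RudW is absent, so *jovB* is not transcribed.
→ *jovB* is OFF in B.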